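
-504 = -504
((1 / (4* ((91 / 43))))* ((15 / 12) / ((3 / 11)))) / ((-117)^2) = 2365 / 59793552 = 0.00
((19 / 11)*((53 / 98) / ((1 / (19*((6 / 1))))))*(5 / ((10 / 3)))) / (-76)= -9063 / 4312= -2.10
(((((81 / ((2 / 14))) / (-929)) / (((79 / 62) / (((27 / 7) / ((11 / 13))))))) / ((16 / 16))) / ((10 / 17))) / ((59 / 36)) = -539392932 / 238153795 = -2.26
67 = 67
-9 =-9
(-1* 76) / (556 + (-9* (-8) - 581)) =-76 / 47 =-1.62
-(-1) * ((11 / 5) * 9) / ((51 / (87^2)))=249777 / 85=2938.55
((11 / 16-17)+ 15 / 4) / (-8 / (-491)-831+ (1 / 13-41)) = 427661 / 29682032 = 0.01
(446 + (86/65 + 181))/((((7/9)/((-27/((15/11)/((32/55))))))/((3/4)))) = -6979.77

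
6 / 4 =1.50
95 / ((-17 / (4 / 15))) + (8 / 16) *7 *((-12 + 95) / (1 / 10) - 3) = 2893.01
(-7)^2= 49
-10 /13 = -0.77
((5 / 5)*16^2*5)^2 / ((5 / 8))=2621440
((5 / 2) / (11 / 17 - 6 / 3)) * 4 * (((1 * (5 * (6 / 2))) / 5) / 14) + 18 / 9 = 67 / 161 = 0.42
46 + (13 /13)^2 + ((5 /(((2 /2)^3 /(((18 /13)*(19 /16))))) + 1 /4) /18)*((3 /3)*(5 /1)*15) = 51353 /624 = 82.30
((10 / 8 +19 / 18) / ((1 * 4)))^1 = 83 / 144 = 0.58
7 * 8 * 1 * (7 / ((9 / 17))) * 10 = 66640 / 9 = 7404.44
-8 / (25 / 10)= -16 / 5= -3.20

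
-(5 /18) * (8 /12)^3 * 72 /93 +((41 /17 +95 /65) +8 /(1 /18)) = 82024120 /554931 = 147.81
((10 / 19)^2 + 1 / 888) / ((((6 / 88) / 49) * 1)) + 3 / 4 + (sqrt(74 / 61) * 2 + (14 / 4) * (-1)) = 2 * sqrt(4514) / 61 + 94793215 / 480852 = 199.34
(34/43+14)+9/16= 10563/688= 15.35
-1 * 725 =-725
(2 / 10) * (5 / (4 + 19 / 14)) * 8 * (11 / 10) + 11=12.64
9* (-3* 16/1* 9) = -3888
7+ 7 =14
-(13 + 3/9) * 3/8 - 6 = -11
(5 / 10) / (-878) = -1 / 1756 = -0.00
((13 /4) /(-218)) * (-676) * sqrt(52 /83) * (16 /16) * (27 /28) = 59319 * sqrt(1079) /253316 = 7.69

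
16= 16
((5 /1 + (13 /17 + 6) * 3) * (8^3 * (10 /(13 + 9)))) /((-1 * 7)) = -1100800 /1309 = -840.95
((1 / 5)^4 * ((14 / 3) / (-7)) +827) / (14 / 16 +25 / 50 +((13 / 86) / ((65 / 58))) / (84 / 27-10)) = 16535843672 / 27101625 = 610.14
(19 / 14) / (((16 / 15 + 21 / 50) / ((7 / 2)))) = 1425 / 446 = 3.20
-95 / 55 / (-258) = 19 / 2838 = 0.01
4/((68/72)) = 72/17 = 4.24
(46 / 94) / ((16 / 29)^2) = 1.61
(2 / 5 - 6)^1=-28 / 5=-5.60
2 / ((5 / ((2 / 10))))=2 / 25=0.08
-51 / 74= -0.69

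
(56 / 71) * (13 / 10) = 364 / 355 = 1.03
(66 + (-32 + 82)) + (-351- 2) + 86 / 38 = -4460 / 19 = -234.74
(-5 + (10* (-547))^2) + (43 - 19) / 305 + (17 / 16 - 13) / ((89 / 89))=146013909729 / 4880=29920883.14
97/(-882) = -97/882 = -0.11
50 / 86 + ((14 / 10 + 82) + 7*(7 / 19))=353599 / 4085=86.56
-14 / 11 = -1.27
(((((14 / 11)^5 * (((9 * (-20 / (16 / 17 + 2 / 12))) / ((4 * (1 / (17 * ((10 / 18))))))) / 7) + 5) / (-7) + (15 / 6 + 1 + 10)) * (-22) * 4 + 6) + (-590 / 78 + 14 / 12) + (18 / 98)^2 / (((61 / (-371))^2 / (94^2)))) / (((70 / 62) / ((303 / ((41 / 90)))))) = 5039041128131449475019 / 1125460308039067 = 4477315.72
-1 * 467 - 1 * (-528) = 61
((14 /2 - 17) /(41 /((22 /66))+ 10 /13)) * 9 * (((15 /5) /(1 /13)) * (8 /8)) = -45630 /1609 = -28.36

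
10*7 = 70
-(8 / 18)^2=-16 / 81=-0.20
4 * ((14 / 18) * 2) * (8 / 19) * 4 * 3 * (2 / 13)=3584 / 741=4.84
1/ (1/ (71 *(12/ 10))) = 426/ 5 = 85.20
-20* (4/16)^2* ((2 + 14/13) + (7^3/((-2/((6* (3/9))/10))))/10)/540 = 0.00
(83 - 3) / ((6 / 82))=3280 / 3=1093.33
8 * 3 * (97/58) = 1164/29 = 40.14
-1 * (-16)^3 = 4096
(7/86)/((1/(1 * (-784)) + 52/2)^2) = 2151296/17865067627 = 0.00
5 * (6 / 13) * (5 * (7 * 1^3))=1050 / 13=80.77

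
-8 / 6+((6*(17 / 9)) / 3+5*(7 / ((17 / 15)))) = 5099 / 153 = 33.33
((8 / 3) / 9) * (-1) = -8 / 27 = -0.30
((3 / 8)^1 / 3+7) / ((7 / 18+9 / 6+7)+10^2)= 513 / 7840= 0.07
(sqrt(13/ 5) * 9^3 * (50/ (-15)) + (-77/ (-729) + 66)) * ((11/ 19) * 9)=530101/ 1539-48114 * sqrt(65)/ 19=-20071.74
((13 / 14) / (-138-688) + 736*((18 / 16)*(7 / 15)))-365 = 1237283 / 57820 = 21.40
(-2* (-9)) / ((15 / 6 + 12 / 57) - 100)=-684 / 3697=-0.19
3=3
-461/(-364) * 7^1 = 461/52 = 8.87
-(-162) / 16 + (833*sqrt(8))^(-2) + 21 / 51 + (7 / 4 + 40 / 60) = 26964731 / 2081667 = 12.95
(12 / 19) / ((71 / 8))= 96 / 1349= 0.07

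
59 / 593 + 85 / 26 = 51939 / 15418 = 3.37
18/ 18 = 1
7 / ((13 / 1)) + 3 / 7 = 88 / 91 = 0.97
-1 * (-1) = 1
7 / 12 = 0.58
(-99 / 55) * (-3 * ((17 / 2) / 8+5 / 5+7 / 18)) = 13.24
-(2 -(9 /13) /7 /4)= -719 /364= -1.98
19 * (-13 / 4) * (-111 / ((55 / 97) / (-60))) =-7978347 / 11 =-725304.27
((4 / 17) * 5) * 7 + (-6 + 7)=157 / 17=9.24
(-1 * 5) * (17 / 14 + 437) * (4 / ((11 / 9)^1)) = -552150 / 77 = -7170.78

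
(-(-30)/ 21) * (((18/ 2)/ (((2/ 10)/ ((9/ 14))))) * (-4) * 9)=-72900/ 49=-1487.76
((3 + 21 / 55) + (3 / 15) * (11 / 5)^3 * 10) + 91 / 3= 226921 / 4125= 55.01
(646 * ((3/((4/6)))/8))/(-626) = -2907/5008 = -0.58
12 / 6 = 2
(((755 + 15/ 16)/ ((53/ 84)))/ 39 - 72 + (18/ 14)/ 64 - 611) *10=-1006671475/ 154336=-6522.60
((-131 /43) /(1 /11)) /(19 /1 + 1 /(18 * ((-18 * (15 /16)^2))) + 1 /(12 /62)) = -52524450 /37872121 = -1.39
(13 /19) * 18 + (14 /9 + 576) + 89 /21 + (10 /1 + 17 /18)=482833 /798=605.05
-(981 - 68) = -913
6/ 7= 0.86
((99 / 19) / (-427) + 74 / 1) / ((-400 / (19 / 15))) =-600263 / 2562000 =-0.23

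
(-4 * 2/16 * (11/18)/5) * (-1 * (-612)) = -187/5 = -37.40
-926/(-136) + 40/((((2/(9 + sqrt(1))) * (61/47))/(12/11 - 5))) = -27174927/45628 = -595.58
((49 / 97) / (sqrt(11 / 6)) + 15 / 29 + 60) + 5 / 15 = 49 * sqrt(66) / 1067 + 5294 / 87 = 61.22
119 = 119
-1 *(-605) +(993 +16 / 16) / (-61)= 35911 / 61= 588.70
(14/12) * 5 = 35/6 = 5.83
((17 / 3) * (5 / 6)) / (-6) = -85 / 108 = -0.79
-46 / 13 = -3.54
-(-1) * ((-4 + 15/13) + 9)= 80/13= 6.15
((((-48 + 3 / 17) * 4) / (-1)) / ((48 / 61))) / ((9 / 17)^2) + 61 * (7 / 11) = 3229645 / 3564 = 906.19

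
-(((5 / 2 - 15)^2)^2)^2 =-152587890625 / 256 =-596046447.75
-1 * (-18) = 18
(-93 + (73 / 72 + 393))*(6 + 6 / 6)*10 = 758555 / 36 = 21070.97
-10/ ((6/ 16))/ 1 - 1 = -83/ 3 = -27.67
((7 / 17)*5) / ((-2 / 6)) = -105 / 17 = -6.18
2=2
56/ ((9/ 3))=56/ 3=18.67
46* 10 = 460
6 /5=1.20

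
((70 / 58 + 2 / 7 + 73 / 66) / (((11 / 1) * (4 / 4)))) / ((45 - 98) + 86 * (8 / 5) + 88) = 174085 / 127187214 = 0.00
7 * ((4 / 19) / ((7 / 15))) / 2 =30 / 19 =1.58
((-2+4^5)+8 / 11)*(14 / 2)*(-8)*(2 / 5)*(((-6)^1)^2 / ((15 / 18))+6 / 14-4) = -9986400 / 11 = -907854.55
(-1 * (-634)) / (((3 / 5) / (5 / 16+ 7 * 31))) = 1837015 / 8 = 229626.88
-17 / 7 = -2.43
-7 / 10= -0.70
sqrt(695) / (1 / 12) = 12 * sqrt(695) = 316.35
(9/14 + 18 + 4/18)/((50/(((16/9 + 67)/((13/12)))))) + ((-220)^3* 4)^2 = 111429769651201471363/61425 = 1814078464000023.95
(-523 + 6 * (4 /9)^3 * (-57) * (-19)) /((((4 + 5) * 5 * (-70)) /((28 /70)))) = -0.01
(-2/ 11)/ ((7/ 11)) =-2/ 7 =-0.29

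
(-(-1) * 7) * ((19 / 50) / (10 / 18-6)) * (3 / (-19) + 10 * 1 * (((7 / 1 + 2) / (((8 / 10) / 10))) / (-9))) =10701 / 175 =61.15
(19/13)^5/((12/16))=9904396/1113879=8.89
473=473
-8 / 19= -0.42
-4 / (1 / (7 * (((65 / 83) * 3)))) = -5460 / 83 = -65.78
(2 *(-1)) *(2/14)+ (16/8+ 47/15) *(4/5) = 2006/525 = 3.82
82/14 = 41/7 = 5.86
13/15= 0.87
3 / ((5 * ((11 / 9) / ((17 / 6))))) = 153 / 110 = 1.39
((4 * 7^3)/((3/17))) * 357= 2775556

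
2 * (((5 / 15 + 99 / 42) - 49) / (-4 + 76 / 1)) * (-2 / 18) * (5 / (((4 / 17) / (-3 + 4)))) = 165325 / 54432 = 3.04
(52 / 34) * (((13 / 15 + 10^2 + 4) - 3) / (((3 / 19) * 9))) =754832 / 6885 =109.63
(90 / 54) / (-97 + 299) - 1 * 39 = -23629 / 606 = -38.99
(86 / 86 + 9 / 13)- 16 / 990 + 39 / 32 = 596117 / 205920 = 2.89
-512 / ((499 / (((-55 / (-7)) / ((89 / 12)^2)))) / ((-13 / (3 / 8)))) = 140574720 / 27668053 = 5.08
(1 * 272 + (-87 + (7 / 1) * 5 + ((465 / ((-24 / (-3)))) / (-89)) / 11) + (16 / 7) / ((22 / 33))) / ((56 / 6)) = 36737979 / 1535072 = 23.93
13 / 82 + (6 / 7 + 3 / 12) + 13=16377 / 1148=14.27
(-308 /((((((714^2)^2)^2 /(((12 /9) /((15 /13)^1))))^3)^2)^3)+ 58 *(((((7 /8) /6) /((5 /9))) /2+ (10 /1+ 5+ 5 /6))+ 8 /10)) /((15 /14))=247714042085551487227261101915745291498244628741994847607472269120939576322589353704592284772393460839366974302865583168444160799299224371829365275977253621582817777587845237991401023643507827875334389618430272737830191542375488688825791561291286205812150218958406942781063478764864522381133758119006090806458561529005093620102261722683531267537280704904082867918230161576107806182488733817858237844715005323875524590523528468675581 /272956280714100642107587127258110769608378566399980610032714259646798725823631507668473648711791273993649717849235525587175032300223014830538601416651958242155582259434027935867249026843105921538303538945869427781790811969993945447274616805041511153048420819633625661679697211013838122389361983944211356465264973913852892897199440418593935678117112009326578985316447086933841300052144219748475751830218531143680000000000000000000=907.52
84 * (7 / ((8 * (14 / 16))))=84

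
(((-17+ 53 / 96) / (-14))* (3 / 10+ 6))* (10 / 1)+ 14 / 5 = 76.82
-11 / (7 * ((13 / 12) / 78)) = -792 / 7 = -113.14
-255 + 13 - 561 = -803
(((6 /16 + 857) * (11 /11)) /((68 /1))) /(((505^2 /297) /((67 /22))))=12407931 /277467200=0.04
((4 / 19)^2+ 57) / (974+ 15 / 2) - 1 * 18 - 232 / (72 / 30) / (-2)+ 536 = 1204108015 / 2125929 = 566.39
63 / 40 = 1.58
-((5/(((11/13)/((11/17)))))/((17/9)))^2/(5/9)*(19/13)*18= -16205670/83521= -194.03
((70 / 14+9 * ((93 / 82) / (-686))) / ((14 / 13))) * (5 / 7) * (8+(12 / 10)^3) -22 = 175117998 / 17227175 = 10.17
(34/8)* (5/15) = 17/12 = 1.42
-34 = -34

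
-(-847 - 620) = 1467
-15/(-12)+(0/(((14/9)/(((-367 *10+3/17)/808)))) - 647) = -2583/4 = -645.75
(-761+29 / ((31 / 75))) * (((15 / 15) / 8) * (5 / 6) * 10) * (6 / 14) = -308.41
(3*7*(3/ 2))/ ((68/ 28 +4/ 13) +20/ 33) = 189189/ 20074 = 9.42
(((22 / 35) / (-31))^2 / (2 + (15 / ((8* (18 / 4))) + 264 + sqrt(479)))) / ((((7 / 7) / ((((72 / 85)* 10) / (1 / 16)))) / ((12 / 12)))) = 42781077504 / 203166857258225 - 160579584* sqrt(479) / 203166857258225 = 0.00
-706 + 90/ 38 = -703.63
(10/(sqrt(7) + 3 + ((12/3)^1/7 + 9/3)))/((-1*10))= -322/1773 + 49*sqrt(7)/1773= -0.11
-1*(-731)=731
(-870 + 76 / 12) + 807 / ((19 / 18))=-5651 / 57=-99.14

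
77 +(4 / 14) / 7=77.04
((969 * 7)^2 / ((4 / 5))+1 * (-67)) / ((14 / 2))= 230045177 / 28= 8215899.18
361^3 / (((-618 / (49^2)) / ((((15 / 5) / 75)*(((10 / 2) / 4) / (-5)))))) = 112957160281 / 61800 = 1827785.77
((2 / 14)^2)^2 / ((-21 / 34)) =-34 / 50421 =-0.00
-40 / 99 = -0.40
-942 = -942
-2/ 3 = -0.67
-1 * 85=-85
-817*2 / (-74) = 817 / 37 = 22.08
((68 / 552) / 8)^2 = 289 / 1218816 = 0.00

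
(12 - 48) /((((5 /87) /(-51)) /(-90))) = -2875176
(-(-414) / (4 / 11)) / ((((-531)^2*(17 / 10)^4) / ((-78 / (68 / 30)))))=-82225000 / 4942522217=-0.02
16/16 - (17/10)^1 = -7/10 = -0.70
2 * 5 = 10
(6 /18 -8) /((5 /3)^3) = -207 /125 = -1.66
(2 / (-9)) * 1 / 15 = -2 / 135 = -0.01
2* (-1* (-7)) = 14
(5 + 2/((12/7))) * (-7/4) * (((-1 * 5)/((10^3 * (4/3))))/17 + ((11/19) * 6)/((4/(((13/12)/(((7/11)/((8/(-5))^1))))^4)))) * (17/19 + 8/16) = -39255572117594717/54561366720000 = -719.48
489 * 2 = 978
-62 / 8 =-31 / 4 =-7.75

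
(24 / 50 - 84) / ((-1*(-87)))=-24 / 25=-0.96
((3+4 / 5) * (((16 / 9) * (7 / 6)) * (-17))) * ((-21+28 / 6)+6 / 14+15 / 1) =121.22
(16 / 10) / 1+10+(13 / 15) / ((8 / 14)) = 787 / 60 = 13.12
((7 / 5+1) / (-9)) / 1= -4 / 15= -0.27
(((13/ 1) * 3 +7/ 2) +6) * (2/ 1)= 97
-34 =-34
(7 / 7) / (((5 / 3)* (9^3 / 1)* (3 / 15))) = 1 / 243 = 0.00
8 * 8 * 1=64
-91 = -91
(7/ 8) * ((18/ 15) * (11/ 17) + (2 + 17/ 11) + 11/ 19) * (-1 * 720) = -10970064/ 3553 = -3087.55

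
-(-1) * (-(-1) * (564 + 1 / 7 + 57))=4348 / 7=621.14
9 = 9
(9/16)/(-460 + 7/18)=-81/66184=-0.00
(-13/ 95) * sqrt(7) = -13 * sqrt(7)/ 95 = -0.36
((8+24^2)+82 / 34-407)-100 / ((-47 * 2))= 144200 / 799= 180.48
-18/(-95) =18/95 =0.19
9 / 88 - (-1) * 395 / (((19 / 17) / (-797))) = -470963069 / 1672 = -281676.48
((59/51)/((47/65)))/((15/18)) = 1534/799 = 1.92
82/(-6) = -41/3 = -13.67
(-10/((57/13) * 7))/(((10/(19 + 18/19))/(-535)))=2635945/7581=347.70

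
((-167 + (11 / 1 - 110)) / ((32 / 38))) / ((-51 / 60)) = 12635 / 34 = 371.62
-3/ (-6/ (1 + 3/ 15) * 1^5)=3/ 5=0.60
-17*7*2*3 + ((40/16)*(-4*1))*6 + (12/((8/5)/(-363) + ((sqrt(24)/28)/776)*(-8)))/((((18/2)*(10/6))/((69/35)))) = -295714233414/245652865 + 3527719668*sqrt(6)/49130573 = -1027.91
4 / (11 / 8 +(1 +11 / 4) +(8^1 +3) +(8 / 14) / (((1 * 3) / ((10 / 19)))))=12768 / 51791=0.25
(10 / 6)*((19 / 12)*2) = 5.28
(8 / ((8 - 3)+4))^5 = 32768 / 59049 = 0.55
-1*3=-3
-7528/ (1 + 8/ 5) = -37640/ 13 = -2895.38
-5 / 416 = -0.01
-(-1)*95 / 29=95 / 29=3.28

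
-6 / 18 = -1 / 3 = -0.33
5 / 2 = 2.50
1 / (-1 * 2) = -1 / 2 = -0.50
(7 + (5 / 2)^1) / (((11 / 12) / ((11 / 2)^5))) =834537 / 16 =52158.56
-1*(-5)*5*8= 200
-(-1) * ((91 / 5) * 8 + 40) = 928 / 5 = 185.60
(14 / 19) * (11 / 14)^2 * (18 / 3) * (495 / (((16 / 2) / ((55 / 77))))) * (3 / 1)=361.88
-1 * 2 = -2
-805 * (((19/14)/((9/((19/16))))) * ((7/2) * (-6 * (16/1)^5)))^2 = -112644542137630720/9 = -12516060237514524.44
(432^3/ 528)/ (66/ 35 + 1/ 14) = 117573120/ 1507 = 78018.00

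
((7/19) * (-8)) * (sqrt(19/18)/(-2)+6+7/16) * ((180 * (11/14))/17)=-50985/323+660 * sqrt(38)/323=-145.25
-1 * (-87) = 87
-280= -280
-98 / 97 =-1.01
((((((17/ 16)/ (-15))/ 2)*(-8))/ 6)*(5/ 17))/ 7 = 1/ 504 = 0.00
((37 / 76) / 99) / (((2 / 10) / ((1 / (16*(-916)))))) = -185 / 110271744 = -0.00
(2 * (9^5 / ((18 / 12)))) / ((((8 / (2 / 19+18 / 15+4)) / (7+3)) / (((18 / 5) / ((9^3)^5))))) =0.00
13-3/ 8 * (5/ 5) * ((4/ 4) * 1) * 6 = 43/ 4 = 10.75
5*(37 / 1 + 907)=4720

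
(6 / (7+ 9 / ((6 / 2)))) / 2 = 3 / 10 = 0.30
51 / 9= 17 / 3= 5.67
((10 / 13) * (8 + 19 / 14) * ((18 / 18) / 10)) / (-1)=-131 / 182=-0.72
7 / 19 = 0.37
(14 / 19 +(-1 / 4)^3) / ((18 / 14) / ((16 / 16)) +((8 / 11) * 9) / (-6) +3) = 0.23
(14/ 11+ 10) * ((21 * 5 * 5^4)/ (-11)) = -8137500/ 121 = -67252.07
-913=-913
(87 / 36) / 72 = 29 / 864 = 0.03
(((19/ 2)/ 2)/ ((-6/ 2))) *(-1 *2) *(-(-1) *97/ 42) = 1843/ 252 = 7.31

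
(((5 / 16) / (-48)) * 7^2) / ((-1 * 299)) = 245 / 229632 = 0.00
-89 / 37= -2.41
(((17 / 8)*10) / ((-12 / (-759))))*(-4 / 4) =-21505 / 16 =-1344.06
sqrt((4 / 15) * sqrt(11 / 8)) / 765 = 0.00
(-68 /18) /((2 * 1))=-17 /9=-1.89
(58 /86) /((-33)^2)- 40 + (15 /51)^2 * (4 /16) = -39.98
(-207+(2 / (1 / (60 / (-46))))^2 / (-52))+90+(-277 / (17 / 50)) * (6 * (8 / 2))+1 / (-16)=-36793852157 / 1870544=-19670.13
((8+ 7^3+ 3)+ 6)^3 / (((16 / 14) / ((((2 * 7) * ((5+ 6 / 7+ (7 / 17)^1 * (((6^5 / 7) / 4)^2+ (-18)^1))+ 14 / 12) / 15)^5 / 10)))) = 1342580542584341323711196674962959260576 / 14376052125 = 93390071969034497620200910000.00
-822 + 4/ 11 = -9038/ 11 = -821.64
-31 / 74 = -0.42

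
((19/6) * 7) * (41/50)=18.18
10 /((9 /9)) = 10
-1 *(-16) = 16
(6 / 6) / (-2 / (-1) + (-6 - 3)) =-1 / 7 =-0.14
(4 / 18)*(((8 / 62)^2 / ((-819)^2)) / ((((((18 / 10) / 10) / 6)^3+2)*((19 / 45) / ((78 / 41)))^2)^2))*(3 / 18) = 0.00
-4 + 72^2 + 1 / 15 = 77701 / 15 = 5180.07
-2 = -2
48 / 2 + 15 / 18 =149 / 6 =24.83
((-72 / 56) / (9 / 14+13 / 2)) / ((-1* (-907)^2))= 9 / 41132450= 0.00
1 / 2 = 0.50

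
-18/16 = -9/8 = -1.12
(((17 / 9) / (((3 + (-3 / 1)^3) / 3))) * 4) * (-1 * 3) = 17 / 6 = 2.83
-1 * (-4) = 4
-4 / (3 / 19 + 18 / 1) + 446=153794 / 345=445.78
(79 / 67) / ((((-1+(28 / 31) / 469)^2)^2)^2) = 408361002086876718623976997 / 341031438356991844765446081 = 1.20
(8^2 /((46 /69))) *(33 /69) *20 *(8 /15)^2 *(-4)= -360448 /345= -1044.78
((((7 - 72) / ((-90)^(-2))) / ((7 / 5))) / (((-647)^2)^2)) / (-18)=146250 / 1226634464167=0.00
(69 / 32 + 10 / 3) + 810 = 78287 / 96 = 815.49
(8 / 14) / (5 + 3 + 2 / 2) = 4 / 63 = 0.06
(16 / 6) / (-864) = -1 / 324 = -0.00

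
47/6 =7.83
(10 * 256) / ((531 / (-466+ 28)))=-2111.64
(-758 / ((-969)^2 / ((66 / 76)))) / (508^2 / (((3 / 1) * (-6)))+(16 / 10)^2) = 312675 / 6393203499224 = 0.00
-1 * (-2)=2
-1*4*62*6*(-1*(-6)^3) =-321408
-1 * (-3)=3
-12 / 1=-12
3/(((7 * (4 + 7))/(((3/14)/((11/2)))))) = 9/5929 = 0.00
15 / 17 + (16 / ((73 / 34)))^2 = 56.42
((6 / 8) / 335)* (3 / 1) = 9 / 1340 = 0.01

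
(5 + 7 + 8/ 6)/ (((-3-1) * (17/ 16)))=-160/ 51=-3.14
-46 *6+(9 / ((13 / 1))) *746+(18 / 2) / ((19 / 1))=59511 / 247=240.94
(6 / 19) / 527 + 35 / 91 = 0.39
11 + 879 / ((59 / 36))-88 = 27101 / 59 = 459.34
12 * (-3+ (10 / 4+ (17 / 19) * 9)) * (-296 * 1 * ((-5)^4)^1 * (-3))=955710000 / 19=50300526.32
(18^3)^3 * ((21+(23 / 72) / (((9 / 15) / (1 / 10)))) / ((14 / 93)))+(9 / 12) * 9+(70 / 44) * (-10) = 8544312657648059 / 308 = 27741274862493.70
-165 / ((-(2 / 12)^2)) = 5940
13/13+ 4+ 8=13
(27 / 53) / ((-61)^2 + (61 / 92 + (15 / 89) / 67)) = 4937364 / 36069871489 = 0.00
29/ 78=0.37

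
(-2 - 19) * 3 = -63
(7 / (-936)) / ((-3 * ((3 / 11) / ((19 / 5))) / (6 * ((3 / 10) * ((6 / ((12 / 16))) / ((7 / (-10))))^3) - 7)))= -14855093 / 158760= -93.57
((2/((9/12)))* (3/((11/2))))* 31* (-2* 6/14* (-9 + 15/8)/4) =5301/77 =68.84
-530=-530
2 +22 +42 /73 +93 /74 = 139545 /5402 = 25.83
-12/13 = -0.92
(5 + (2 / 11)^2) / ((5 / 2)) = 1218 / 605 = 2.01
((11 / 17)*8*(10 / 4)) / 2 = 110 / 17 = 6.47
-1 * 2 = -2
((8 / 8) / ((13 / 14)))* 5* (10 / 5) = 140 / 13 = 10.77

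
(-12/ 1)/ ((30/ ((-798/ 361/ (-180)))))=-7/ 1425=-0.00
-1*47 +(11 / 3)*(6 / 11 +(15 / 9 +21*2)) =1036 / 9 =115.11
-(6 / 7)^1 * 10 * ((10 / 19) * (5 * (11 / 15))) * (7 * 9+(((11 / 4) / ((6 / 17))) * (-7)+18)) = -174625 / 399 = -437.66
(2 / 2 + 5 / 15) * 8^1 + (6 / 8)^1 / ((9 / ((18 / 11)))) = 713 / 66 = 10.80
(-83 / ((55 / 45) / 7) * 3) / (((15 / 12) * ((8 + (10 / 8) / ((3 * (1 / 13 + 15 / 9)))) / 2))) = -15232 / 55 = -276.95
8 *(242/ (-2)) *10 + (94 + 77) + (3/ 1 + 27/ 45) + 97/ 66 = -3136297/ 330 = -9503.93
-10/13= -0.77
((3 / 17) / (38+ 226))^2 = 1 / 2238016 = 0.00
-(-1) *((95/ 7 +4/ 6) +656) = 14075/ 21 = 670.24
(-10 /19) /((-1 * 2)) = 5 /19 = 0.26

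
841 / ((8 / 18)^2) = 68121 / 16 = 4257.56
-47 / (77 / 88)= -376 / 7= -53.71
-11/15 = -0.73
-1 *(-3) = 3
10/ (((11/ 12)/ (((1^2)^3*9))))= 1080/ 11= 98.18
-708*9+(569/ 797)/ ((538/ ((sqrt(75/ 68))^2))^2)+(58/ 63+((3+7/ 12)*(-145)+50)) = -459705208132783201/ 67201852890816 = -6840.66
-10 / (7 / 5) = -50 / 7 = -7.14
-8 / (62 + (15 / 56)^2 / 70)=-351232 / 2722093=-0.13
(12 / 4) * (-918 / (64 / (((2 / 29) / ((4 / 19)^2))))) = -66.96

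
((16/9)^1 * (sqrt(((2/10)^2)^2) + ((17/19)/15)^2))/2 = 28304/731025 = 0.04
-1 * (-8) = 8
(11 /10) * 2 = 11 /5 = 2.20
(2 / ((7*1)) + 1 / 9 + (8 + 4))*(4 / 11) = 4.51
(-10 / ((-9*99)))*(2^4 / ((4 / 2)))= 80 / 891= 0.09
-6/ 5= -1.20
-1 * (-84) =84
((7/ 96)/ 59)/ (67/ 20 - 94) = -0.00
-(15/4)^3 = -52.73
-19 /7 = -2.71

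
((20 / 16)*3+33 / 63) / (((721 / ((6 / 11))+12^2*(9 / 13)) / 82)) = 191347 / 776153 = 0.25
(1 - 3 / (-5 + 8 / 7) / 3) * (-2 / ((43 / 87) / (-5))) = 9860 / 387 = 25.48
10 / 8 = 5 / 4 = 1.25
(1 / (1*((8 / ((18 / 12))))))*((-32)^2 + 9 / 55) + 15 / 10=170307 / 880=193.53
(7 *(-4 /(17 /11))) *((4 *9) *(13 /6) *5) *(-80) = 9609600 /17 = 565270.59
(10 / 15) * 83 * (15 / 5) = 166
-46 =-46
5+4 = 9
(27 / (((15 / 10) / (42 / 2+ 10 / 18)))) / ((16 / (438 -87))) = 34047 / 4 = 8511.75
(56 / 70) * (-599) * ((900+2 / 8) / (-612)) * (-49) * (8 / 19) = -211385902 / 14535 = -14543.23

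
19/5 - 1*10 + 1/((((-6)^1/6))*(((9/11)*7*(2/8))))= -2173/315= -6.90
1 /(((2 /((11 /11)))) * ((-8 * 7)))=-1 /112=-0.01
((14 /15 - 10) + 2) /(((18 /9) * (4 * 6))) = -53 /360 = -0.15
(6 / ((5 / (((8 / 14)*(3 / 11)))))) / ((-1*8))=-9 / 385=-0.02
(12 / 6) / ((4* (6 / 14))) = 7 / 6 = 1.17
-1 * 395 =-395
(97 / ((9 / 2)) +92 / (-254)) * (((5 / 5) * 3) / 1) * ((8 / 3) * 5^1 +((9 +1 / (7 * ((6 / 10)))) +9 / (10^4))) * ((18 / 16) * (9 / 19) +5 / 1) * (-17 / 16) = -17100751658227 / 2026920000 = -8436.82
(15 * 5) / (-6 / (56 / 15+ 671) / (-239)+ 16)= 181418925 / 38702794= 4.69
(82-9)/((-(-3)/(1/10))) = 2.43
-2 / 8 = -1 / 4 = -0.25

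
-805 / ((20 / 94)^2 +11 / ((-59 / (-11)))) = -14988065 / 39027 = -384.04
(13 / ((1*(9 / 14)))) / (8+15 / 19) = 3458 / 1503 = 2.30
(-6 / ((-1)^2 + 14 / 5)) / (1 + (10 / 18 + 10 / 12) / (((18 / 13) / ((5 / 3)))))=-29160 / 49343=-0.59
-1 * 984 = -984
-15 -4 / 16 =-61 / 4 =-15.25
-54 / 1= -54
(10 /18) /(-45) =-1 /81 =-0.01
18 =18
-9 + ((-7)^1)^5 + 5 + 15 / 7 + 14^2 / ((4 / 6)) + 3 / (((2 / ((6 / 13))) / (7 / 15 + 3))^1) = -577936 / 35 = -16512.46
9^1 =9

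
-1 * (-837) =837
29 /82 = 0.35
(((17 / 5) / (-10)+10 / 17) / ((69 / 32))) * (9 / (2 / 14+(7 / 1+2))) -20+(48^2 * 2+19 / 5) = 179543811 / 39100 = 4591.91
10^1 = 10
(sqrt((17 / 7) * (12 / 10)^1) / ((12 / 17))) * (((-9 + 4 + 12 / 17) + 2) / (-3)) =13 * sqrt(3570) / 420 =1.85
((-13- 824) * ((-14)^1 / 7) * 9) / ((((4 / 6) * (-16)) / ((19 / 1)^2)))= -8158239 / 16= -509889.94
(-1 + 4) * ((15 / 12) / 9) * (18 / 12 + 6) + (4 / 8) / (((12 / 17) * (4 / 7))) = 419 / 96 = 4.36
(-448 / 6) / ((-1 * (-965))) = -224 / 2895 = -0.08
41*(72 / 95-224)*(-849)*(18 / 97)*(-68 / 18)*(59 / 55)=-269252349024 / 46075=-5843784.03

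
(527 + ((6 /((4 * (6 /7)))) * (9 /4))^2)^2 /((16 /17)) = 327894846737 /1048576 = 312704.89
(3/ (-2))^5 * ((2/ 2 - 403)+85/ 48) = 3039.24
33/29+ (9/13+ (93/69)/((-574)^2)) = 5228795807/2856886396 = 1.83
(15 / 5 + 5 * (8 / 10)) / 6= 7 / 6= 1.17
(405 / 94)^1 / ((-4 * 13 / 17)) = -1.41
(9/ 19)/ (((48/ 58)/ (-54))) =-2349/ 76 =-30.91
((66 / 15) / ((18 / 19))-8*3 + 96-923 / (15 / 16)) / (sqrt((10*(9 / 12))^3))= -16342*sqrt(30) / 2025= -44.20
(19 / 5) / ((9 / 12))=76 / 15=5.07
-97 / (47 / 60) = -5820 / 47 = -123.83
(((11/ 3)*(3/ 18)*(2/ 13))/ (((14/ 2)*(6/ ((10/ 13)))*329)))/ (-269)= -55/ 2826810441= -0.00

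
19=19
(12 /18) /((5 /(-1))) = -2 /15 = -0.13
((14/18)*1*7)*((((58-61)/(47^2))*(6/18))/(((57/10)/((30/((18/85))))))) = -208250/3399651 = -0.06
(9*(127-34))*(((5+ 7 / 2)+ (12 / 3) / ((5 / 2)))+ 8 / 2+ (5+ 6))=210087 / 10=21008.70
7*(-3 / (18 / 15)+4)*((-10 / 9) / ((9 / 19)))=-24.63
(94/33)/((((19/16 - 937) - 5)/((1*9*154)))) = -63168/15053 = -4.20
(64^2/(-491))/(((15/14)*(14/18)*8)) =-3072/2455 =-1.25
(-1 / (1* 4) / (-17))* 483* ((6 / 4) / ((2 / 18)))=13041 / 136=95.89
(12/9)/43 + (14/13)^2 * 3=3.51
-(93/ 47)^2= -8649/ 2209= -3.92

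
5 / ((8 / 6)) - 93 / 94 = 519 / 188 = 2.76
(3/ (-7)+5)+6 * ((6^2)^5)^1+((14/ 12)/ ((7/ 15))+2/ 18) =45712429961/ 126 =362797063.18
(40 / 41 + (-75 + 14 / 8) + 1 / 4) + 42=-1231 / 41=-30.02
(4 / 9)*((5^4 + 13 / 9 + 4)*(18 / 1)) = 45392 / 9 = 5043.56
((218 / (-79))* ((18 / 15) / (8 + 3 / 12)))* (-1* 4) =6976 / 4345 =1.61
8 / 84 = 2 / 21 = 0.10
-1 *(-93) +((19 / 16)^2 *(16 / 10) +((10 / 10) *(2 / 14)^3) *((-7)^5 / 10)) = 14457 / 160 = 90.36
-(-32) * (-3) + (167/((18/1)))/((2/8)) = -530/9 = -58.89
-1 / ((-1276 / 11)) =1 / 116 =0.01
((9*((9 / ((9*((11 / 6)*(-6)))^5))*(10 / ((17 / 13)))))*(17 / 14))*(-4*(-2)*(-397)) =206440 / 821843253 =0.00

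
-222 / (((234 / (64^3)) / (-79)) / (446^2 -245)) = 152231040253952 / 39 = 3903360006511.59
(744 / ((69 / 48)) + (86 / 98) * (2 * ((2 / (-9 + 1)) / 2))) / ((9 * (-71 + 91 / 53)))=-0.83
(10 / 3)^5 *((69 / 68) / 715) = 115000 / 196911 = 0.58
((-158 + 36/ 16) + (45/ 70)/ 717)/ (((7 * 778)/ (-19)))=19803187/ 36444632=0.54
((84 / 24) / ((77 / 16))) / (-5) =-8 / 55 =-0.15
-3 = -3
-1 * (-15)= 15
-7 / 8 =-0.88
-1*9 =-9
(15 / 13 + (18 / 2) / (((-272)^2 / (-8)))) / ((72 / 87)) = 1.39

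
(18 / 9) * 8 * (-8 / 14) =-64 / 7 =-9.14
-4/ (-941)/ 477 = 4/ 448857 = 0.00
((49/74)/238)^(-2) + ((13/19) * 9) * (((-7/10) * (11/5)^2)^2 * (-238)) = 3269153710157/29093750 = 112366.19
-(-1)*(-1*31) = -31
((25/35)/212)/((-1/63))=-45/212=-0.21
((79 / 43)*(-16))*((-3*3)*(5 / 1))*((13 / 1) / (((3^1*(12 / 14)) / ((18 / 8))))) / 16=323505 / 344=940.42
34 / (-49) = -34 / 49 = -0.69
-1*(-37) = 37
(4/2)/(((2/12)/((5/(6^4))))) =5/108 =0.05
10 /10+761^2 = 579122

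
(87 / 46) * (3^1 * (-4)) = -522 / 23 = -22.70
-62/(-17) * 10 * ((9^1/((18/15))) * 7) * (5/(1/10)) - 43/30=48824269/510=95733.86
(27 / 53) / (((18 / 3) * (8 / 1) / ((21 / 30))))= 63 / 8480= 0.01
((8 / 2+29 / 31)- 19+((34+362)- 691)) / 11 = -871 / 31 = -28.10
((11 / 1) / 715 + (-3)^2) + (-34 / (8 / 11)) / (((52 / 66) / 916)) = -7064623 / 130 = -54343.25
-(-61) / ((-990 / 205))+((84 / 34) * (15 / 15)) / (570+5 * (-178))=-3403439 / 269280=-12.64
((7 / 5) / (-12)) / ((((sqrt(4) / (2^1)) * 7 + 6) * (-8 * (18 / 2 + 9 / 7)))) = 49 / 449280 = 0.00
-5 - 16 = -21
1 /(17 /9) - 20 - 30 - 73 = -2082 /17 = -122.47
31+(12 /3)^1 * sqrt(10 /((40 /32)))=8 * sqrt(2)+31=42.31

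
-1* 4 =-4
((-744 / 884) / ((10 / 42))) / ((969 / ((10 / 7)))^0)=-3906 / 1105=-3.53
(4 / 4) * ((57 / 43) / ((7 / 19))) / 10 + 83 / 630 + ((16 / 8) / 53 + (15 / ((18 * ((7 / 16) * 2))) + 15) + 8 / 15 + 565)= 59688548 / 102555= 582.01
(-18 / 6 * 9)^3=-19683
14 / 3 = 4.67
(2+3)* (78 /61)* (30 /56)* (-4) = -5850 /427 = -13.70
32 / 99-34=-3334 / 99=-33.68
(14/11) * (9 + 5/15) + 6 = 590/33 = 17.88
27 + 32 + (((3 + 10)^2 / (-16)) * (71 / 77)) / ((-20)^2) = 29063201 / 492800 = 58.98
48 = 48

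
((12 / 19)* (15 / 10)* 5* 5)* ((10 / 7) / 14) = 2250 / 931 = 2.42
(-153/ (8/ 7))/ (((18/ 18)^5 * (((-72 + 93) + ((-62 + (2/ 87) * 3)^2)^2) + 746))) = -84166439/ 9249014279096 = -0.00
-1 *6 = -6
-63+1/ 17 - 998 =-18036/ 17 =-1060.94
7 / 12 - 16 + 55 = 39.58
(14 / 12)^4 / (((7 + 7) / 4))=0.53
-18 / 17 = -1.06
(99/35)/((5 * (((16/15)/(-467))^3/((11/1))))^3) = -8562616419617758892942740953316153125/481036337152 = -17800352610185673553793340.00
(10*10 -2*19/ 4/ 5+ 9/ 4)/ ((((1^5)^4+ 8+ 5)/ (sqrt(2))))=10.14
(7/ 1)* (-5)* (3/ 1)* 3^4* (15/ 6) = -42525/ 2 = -21262.50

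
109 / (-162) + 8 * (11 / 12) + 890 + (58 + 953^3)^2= 121359136192628311709 / 162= 749130470324866121.66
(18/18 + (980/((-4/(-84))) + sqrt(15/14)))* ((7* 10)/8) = 5* sqrt(210)/8 + 720335/4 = 180092.81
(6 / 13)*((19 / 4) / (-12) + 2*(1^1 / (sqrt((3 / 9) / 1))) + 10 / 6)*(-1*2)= -24*sqrt(3) / 13 - 61 / 52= -4.37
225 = 225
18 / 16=9 / 8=1.12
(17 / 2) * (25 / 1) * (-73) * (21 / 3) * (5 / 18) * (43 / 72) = -46692625 / 2592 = -18014.13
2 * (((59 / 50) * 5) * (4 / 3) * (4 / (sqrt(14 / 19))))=472 * sqrt(266) / 105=73.32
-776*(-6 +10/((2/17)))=-61304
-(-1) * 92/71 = 92/71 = 1.30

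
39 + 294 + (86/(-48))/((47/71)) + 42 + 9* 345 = 3922387/1128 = 3477.29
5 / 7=0.71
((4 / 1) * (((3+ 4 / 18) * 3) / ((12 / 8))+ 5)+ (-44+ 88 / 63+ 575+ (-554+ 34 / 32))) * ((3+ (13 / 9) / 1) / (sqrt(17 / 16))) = 254390 * sqrt(17) / 9639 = 108.82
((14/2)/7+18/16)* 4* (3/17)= 1.50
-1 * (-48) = 48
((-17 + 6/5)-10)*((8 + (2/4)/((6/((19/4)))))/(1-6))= 43.32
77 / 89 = 0.87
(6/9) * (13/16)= 13/24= 0.54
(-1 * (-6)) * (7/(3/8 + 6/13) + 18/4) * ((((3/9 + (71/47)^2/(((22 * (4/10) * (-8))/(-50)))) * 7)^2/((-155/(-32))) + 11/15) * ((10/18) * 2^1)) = 580720236761276167/171981409517676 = 3376.65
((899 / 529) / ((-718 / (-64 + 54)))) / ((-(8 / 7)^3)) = -1541785 / 97234432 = -0.02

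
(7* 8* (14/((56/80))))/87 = 1120/87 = 12.87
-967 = -967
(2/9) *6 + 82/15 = 34/5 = 6.80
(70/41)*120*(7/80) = 735/41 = 17.93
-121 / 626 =-0.19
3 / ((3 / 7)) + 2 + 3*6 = 27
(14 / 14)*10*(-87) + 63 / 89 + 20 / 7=-539789 / 623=-866.43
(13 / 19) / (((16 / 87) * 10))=1131 / 3040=0.37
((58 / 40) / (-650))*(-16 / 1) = 58 / 1625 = 0.04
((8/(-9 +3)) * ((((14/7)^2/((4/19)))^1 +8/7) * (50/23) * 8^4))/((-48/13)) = 31283200/483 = 64768.53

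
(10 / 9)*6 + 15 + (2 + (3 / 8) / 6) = 1139 / 48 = 23.73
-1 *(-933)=933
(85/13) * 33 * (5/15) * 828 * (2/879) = 516120/3809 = 135.50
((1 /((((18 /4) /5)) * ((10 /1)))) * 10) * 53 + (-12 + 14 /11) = 4768 /99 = 48.16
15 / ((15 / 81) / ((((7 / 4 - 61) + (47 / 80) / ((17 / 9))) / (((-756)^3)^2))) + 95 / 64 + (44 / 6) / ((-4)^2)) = -10992960 / 429890507545823037059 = -0.00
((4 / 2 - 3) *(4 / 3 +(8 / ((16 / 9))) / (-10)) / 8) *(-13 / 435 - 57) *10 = 164353 / 2610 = 62.97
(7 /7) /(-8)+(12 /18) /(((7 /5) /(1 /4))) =-1 /168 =-0.01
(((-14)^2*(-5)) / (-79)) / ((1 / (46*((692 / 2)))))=197438.99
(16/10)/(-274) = -4/685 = -0.01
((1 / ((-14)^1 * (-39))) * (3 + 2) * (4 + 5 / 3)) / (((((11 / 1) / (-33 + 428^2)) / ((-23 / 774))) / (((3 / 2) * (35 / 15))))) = -358060205 / 3984552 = -89.86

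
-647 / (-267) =647 / 267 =2.42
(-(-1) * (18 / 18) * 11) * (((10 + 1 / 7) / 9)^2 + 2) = 142769 / 3969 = 35.97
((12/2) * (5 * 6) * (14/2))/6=210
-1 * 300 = -300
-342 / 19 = -18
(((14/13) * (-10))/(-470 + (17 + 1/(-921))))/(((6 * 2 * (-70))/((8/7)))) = -614/18983237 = -0.00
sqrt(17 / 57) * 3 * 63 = 63 * sqrt(969) / 19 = 103.22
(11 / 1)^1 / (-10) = -11 / 10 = -1.10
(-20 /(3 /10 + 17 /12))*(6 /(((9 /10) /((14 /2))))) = -56000 /103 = -543.69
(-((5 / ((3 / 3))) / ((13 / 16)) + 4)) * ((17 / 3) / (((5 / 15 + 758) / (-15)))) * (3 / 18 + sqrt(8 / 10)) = 1122 / 5915 + 13464 * sqrt(5) / 29575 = 1.21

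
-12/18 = -2/3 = -0.67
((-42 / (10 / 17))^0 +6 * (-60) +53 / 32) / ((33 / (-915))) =3487675 / 352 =9908.17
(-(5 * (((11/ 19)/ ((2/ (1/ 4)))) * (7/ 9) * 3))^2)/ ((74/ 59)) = -8745275/ 15387264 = -0.57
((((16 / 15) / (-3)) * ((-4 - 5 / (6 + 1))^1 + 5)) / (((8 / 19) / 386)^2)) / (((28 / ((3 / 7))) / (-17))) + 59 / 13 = 2972369579 / 133770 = 22220.00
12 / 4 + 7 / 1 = 10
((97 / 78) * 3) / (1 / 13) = 97 / 2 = 48.50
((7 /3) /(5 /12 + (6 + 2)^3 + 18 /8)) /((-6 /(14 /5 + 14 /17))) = -0.00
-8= -8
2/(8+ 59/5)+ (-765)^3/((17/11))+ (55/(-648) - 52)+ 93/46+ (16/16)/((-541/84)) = -25693362042180427/88693704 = -289686425.12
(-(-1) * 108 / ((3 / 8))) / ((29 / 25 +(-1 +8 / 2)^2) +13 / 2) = 14400 / 833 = 17.29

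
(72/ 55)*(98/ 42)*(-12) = -36.65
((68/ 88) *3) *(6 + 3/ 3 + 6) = 663/ 22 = 30.14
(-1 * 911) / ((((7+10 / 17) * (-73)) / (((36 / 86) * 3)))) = 278766 / 134977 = 2.07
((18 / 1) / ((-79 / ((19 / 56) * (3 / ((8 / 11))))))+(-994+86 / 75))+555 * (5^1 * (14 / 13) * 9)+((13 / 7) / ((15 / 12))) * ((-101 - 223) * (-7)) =505057414363 / 17253600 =29272.58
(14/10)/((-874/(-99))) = 693/4370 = 0.16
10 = 10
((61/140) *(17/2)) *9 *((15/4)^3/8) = 6299775/28672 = 219.72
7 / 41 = 0.17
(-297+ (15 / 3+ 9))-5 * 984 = -5203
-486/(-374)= 243/187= 1.30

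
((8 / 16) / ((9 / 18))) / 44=1 / 44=0.02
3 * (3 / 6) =3 / 2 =1.50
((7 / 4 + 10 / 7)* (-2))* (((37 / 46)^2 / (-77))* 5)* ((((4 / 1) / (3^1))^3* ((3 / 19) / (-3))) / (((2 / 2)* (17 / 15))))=-0.03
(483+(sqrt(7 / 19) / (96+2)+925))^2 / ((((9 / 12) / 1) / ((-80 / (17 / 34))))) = -8268619448480 / 19551 - 901120*sqrt(133) / 2793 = -422929374.15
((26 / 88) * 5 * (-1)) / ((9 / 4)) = -65 / 99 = -0.66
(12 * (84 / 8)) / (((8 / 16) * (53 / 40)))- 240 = -2640 / 53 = -49.81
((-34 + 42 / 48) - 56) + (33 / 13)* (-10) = -11909 / 104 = -114.51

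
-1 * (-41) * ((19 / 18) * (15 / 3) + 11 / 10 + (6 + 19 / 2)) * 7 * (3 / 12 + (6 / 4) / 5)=6216133 / 1800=3453.41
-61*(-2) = 122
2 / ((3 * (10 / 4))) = 0.27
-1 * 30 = -30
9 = 9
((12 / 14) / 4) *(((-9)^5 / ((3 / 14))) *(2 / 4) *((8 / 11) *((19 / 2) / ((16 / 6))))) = -3365793 / 44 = -76495.30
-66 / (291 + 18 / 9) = -0.23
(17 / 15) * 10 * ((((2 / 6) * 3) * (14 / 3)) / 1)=476 / 9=52.89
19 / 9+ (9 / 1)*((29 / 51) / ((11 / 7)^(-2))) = 110570 / 7497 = 14.75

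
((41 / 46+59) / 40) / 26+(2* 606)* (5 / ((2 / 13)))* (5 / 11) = 1884423661 / 105248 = 17904.60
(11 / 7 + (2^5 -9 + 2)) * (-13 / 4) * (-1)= 1209 / 14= 86.36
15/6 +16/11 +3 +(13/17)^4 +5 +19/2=20025127/918731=21.80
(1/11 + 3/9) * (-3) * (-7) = 98/11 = 8.91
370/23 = 16.09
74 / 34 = 37 / 17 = 2.18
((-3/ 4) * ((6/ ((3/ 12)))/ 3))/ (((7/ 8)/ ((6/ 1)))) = -288/ 7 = -41.14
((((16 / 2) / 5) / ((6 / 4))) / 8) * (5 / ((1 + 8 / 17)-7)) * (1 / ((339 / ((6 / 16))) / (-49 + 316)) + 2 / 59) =-298537 / 7520376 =-0.04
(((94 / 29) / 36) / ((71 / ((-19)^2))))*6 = 16967 / 6177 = 2.75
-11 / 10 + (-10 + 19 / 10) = -46 / 5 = -9.20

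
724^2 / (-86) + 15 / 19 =-6094.28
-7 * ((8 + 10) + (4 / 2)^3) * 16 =-2912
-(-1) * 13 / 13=1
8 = 8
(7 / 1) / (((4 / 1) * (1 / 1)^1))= 7 / 4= 1.75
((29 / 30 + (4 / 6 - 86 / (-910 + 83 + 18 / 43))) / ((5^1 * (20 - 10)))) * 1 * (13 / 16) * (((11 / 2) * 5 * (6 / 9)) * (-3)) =-264914221 / 170606400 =-1.55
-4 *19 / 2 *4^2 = -608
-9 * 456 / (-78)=52.62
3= 3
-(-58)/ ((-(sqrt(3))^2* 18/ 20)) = -580/ 27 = -21.48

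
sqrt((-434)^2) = 434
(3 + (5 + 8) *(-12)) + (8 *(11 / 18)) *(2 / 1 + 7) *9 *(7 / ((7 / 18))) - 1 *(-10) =6985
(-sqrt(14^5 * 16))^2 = 8605184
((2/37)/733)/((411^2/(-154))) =-308/4581306441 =-0.00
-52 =-52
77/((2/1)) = 77/2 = 38.50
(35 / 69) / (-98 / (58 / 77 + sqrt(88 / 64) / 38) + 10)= -81689713805 / 19339184767314-386392930 * sqrt(22) / 9669592383657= -0.00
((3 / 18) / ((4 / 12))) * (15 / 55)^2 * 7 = 63 / 242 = 0.26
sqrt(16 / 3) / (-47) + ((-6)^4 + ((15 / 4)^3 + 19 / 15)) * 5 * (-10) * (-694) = 2248561735 / 48 - 4 * sqrt(3) / 141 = 46845036.10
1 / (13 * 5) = 1 / 65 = 0.02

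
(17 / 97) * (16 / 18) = 136 / 873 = 0.16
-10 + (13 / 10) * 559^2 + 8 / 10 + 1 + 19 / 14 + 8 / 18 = 127958954 / 315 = 406218.90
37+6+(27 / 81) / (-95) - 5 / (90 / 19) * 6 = 3483 / 95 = 36.66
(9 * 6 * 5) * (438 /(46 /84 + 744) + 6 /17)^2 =67596694604280 /282606002449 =239.19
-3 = -3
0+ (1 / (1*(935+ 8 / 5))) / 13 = 5 / 60879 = 0.00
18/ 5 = 3.60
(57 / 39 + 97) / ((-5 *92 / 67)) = -4288 / 299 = -14.34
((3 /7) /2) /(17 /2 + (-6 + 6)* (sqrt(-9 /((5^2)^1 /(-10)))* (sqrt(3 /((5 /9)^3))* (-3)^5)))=3 /119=0.03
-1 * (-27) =27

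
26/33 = 0.79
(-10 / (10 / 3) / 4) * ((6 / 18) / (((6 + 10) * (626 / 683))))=-683 / 40064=-0.02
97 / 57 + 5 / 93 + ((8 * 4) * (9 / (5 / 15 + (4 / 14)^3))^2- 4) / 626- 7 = 27.30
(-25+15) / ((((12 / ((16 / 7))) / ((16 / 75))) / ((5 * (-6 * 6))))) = 512 / 7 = 73.14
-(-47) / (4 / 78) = 1833 / 2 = 916.50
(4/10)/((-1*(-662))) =1/1655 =0.00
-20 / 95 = -4 / 19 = -0.21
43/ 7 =6.14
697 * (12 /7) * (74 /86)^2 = 11450316 /12943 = 884.67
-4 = -4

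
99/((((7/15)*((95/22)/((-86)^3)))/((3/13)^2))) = -37403909136/22477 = -1664097.04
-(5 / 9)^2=-25 / 81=-0.31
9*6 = 54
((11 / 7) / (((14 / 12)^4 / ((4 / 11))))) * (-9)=-2.78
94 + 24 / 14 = 670 / 7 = 95.71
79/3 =26.33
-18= -18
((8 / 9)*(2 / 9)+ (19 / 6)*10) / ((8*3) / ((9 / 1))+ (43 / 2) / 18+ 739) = 0.04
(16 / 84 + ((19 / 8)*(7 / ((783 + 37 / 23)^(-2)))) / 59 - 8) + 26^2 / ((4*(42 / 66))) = 227728669783 / 1310862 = 173724.37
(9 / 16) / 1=9 / 16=0.56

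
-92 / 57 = -1.61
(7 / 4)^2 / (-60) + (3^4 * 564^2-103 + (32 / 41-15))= 1014136327591 / 39360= 25765658.73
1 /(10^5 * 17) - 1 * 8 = -13599999 /1700000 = -8.00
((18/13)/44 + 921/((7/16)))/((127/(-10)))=-21072795/127127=-165.76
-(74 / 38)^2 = -3.79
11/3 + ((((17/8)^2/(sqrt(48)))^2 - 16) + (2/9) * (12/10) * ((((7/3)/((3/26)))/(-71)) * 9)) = -878875613/69795840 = -12.59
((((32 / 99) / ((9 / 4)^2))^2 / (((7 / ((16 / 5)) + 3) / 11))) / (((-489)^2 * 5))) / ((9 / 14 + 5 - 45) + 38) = -58720256 / 11022171336016335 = -0.00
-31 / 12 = -2.58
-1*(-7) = 7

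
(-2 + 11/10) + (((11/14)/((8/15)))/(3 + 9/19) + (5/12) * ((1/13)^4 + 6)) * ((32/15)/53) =-0.78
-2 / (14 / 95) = -95 / 7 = -13.57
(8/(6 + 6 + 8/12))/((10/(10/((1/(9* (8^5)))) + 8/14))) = 123863064/665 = 186260.25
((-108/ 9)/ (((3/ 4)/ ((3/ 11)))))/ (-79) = 48/ 869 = 0.06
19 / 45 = 0.42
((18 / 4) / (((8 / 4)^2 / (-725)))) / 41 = -6525 / 328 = -19.89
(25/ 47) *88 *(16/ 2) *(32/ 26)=281600/ 611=460.88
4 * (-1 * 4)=-16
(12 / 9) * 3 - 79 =-75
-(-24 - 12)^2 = -1296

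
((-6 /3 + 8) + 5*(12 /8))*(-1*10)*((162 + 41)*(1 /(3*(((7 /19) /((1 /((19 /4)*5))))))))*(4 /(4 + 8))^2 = -116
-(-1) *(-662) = -662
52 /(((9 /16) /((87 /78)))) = 928 /9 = 103.11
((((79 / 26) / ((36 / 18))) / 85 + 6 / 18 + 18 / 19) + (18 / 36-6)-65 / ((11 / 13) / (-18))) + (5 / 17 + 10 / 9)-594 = 6534246689 / 8314020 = 785.93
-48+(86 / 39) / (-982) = -919195 / 19149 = -48.00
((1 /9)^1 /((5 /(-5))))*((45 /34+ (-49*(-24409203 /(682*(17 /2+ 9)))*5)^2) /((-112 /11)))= 110290901374427871 /40254368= 2739849284.79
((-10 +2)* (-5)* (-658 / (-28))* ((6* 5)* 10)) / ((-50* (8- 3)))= -1128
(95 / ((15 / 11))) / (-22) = -19 / 6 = -3.17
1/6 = 0.17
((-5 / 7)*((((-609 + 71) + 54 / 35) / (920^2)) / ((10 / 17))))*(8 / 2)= 39899 / 12960500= 0.00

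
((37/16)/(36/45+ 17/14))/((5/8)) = 259/141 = 1.84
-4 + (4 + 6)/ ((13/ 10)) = 48/ 13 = 3.69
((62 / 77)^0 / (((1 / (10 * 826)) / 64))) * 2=1057280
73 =73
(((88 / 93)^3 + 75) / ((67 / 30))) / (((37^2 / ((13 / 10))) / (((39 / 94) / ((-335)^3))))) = -10310393743 / 28969891040387154750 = -0.00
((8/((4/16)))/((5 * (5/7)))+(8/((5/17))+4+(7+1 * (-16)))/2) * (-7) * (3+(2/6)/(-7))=-31093/75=-414.57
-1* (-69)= 69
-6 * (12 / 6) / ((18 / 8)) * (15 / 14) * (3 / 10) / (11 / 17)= -2.65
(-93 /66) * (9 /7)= -279 /154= -1.81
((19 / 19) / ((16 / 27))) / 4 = 27 / 64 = 0.42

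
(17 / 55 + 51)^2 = 7963684 / 3025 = 2632.62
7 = 7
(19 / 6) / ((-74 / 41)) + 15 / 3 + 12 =6769 / 444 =15.25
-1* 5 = -5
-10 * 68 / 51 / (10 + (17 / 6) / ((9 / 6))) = -120 / 107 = -1.12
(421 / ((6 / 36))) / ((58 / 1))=1263 / 29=43.55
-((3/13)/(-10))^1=3/130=0.02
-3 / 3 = -1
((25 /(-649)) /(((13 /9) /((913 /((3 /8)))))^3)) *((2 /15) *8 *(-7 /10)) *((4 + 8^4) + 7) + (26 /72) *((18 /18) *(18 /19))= 2786303653020784235 /4925674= 565669521170.26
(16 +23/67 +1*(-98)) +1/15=-81998/1005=-81.59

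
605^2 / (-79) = -366025 / 79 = -4633.23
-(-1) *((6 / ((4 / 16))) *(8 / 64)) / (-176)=-3 / 176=-0.02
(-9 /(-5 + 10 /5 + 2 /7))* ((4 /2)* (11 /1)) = 1386 /19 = 72.95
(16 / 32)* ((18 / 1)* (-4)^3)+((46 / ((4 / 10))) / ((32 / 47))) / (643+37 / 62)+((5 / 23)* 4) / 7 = -1258880179 / 2187024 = -575.61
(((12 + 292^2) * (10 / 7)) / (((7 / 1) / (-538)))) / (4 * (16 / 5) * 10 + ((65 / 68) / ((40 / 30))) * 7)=-124789487360 / 1772869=-70388.44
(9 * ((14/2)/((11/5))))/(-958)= -315/10538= -0.03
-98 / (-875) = 14 / 125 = 0.11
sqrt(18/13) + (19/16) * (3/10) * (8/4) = 57/80 + 3 * sqrt(26)/13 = 1.89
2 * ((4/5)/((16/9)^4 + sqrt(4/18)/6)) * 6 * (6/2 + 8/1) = 454060670976/42947015755 - 2525407632 * sqrt(2)/42947015755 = 10.49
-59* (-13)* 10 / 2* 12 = 46020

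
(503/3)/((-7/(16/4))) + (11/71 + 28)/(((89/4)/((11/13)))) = -163432688/1725087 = -94.74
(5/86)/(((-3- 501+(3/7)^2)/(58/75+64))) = -0.01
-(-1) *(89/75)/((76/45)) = 267/380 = 0.70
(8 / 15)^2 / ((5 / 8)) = 512 / 1125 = 0.46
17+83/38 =729/38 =19.18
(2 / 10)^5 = 1 / 3125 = 0.00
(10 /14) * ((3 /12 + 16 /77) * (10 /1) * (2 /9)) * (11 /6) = 1175 /882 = 1.33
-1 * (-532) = 532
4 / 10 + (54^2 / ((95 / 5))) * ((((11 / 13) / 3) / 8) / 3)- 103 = -248967 / 2470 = -100.80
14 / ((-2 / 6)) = -42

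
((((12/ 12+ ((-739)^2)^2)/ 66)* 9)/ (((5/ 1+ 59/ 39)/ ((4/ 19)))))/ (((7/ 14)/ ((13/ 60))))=75605905173747/ 132715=569686208.60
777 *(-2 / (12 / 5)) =-1295 / 2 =-647.50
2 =2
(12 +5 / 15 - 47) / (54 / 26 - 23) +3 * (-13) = -37.34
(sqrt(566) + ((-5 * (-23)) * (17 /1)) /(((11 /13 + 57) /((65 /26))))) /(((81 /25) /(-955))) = -3033915625 /121824 - 23875 * sqrt(566) /81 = -31916.49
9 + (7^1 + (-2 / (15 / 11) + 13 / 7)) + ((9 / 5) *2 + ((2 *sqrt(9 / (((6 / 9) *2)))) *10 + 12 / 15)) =2183 / 105 + 30 *sqrt(3) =72.75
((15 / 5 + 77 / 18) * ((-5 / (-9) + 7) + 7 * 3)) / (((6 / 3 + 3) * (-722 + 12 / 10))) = -0.06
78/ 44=39/ 22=1.77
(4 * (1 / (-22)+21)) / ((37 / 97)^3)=841484506 / 557183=1510.25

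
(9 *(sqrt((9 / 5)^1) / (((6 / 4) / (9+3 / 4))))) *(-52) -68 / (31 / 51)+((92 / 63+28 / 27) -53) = -9126 *sqrt(5) / 5 -951347 / 5859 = -4243.64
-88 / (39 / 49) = -4312 / 39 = -110.56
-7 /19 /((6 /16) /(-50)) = 2800 /57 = 49.12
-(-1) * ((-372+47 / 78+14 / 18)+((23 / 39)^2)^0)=-86491 / 234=-369.62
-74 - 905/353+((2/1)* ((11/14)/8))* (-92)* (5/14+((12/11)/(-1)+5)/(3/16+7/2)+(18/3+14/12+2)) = -819979927/3061569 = -267.83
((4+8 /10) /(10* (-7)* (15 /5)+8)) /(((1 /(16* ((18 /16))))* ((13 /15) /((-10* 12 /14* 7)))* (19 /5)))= 194400 /24947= 7.79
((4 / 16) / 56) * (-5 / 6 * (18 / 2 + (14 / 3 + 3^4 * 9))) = -2785 / 1008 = -2.76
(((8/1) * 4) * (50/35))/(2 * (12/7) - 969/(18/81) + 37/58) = -2320/221089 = -0.01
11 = 11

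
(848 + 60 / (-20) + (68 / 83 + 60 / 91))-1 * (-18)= 6529407 / 7553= 864.48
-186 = -186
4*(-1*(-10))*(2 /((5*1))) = 16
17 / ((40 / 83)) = 35.28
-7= -7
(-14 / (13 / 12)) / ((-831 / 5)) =280 / 3601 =0.08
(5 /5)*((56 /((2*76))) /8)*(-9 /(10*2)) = -63 /3040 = -0.02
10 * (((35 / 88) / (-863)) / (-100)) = 7 / 151888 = 0.00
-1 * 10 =-10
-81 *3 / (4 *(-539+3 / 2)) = 243 / 2150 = 0.11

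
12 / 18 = 2 / 3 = 0.67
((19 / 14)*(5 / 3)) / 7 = 95 / 294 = 0.32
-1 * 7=-7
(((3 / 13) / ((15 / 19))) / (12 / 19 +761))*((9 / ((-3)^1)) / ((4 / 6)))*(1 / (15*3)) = -361 / 9406150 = -0.00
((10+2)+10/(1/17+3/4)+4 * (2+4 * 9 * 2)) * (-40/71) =-180.49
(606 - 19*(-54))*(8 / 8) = 1632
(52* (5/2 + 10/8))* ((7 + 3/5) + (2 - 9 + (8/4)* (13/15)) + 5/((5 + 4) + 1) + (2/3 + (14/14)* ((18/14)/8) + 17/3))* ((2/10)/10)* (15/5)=61113/560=109.13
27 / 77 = 0.35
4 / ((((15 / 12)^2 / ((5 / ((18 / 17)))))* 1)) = 544 / 45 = 12.09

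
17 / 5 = 3.40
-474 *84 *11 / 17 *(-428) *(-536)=-100475198208 / 17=-5910305776.94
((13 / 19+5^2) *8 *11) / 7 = 42944 / 133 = 322.89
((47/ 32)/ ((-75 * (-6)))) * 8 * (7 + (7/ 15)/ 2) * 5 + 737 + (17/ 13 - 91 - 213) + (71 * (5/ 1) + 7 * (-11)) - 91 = 87364187/ 140400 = 622.25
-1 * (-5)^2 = -25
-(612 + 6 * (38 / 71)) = -615.21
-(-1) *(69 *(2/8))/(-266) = -69/1064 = -0.06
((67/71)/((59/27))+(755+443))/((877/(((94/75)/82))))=235950857/11296790475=0.02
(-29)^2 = 841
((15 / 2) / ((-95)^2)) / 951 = 0.00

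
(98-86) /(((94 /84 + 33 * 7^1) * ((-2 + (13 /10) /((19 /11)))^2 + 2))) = 18194400 /1251469381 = 0.01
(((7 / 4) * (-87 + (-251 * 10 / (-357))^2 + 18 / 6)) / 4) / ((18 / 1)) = -275351 / 327726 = -0.84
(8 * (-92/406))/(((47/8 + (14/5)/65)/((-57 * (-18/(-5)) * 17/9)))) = 5374720/45269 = 118.73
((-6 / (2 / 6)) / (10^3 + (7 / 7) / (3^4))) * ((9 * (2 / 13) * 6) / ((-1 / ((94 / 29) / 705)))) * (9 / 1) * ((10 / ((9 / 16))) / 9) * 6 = 2239488 / 30537377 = 0.07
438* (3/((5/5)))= 1314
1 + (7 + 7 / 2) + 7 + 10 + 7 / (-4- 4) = 221 / 8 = 27.62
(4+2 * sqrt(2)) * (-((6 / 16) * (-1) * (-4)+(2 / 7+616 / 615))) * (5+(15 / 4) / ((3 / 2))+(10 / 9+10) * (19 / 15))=-5591767 / 23247-5591767 * sqrt(2) / 46494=-410.62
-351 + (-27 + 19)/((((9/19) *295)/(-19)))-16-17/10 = -367.61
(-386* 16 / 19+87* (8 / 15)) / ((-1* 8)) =3309 / 95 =34.83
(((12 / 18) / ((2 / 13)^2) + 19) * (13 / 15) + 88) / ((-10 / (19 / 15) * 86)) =-220381 / 1161000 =-0.19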